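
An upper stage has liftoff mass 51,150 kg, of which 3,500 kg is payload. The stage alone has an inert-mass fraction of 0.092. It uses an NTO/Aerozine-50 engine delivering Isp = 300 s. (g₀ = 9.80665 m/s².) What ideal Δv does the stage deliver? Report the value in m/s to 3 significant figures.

Stage wet mass = m₀ − payload = 51,150 − 3,500 = 47,650 kg.
Stage dry mass = ε × stage wet mass = 0.092 × 47,650 = 4,383.8 kg.
Burnout mass m_f = stage dry + payload = 4,383.8 + 3,500 = 7,883.8 kg.
v_e = Isp · g₀ = 300 × 9.80665 = 2942.0 m/s.
Δv = v_e · ln(51,150/7,883.8) = 2942.0 × ln(6.488) = 2942.0 × 1.8700 ≈ 5501 m/s.

Δv ≈ 5500 m/s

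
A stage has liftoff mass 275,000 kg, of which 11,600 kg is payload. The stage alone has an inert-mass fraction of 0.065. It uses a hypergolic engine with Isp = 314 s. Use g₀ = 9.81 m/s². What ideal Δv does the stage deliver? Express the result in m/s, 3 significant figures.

Stage wet mass = m₀ − payload = 275,000 − 11,600 = 263,400 kg.
Stage dry mass = ε × stage wet mass = 0.065 × 263,400 = 17,121 kg.
Burnout mass m_f = stage dry + payload = 17,121 + 11,600 = 28,721 kg.
v_e = Isp · g₀ = 314 × 9.81 = 3080.3 m/s.
Using Δv = v_e ln(m₀/m_f): Δv = v_e · ln(275,000/28,721) = 3080.3 × ln(9.575) = 3080.3 × 2.2591 ≈ 6959 m/s.

Δv ≈ 6960 m/s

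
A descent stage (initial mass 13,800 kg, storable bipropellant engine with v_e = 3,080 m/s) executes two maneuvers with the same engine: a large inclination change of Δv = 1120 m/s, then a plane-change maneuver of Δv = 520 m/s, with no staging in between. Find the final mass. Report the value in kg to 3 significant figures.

After the first burn: m = 13800 × exp(−1120/3080.0) = 13800 × 0.69514 = 9,592.93 kg.
After the second burn: m = 9,592.93 × exp(−520/3080.0) = 9,592.93 × 0.84465 = 8,102.67 kg.

final mass ≈ 8100 kg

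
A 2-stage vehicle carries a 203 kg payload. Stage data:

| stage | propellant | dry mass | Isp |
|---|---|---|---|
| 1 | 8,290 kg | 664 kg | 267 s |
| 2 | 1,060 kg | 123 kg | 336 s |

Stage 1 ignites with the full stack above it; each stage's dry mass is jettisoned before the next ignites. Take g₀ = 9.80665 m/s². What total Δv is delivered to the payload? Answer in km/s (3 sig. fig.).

Ignition mass of stage 1 = 8,290+664 + 1,060+123 + 203 = 10,340 kg.
Stage 1: m₀ = 10,340 kg, m_f = 10,340 − 8,290 = 2,050 kg; Δv = 267×9.80665×ln(5.044) = 2618.4×1.6182 ≈ 4237 m/s.
Stage 2: m₀ = 1,386 kg, m_f = 1,386 − 1,060 = 326 kg; Δv = 336×9.80665×ln(4.252) = 3295.0×1.4473 ≈ 4769 m/s.
Total Δv = 4237 + 4769 = 9006 m/s.

Δv ≈ 9.01 km/s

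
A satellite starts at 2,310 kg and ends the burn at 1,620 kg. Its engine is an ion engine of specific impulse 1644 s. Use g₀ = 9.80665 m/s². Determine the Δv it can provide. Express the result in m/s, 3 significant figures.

v_e = Isp · g₀ = 1644 × 9.80665 = 16122.1 m/s.
Δv = v_e · ln(m₀/m_f) = 16122.1 × ln(1.426) = 16122.1 × 0.3548 ≈ 5720.5 m/s.

Δv ≈ 5720 m/s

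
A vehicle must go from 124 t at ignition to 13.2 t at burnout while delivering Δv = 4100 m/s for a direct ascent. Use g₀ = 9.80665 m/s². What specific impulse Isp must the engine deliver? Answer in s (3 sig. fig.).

Isp ≈ 187 s

ln(m₀/m_f) = ln(124000/13200) = ln(9.394) = 2.2401.
By the Tsiolkovsky rocket equation, v_e = Δv / ln(m₀/m_f) = 4100 / 2.2401 = 1830.3 m/s.
Isp = v_e / g₀ = 1830.3 / 9.80665 = 186.6 s.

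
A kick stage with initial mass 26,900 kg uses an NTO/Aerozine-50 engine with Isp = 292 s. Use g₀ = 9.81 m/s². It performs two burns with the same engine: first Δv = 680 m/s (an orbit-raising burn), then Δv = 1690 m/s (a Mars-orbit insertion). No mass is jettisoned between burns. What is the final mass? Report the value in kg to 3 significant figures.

v_e = Isp · g₀ = 292 × 9.81 = 2864.5 m/s.
After the first burn: m = 26900 × exp(−680/2864.5) = 26900 × 0.78869 = 21,215.8 kg.
After the second burn: m = 21,215.8 × exp(−1690/2864.5) = 21,215.8 × 0.55434 = 11,760.8 kg.

final mass ≈ 11800 kg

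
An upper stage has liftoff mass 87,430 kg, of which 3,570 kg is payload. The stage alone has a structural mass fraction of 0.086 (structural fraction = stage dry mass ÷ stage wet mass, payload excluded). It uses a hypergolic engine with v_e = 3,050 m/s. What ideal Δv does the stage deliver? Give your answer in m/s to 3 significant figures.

Stage wet mass = m₀ − payload = 87,430 − 3,570 = 83,860 kg.
Stage dry mass = ε × stage wet mass = 0.086 × 83,860 = 7,211.96 kg.
Burnout mass m_f = stage dry + payload = 7,211.96 + 3,570 = 10,781.96 kg.
Using Δv = v_e ln(m₀/m_f): Δv = v_e · ln(87,430/10,781.96) = 3050.0 × ln(8.109) = 3050.0 × 2.0930 ≈ 6384 m/s.

Δv ≈ 6380 m/s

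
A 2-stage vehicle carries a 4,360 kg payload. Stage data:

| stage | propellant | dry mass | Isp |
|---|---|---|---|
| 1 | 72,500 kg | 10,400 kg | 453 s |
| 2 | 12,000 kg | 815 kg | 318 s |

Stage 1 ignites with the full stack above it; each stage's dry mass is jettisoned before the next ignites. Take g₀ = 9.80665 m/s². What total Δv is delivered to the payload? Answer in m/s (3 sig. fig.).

Ignition mass of stage 1 = 72,500+10,400 + 12,000+815 + 4,360 = 100,075 kg.
Stage 1: m₀ = 100,075 kg, m_f = 100,075 − 72,500 = 27,575 kg; Δv = 453×9.80665×ln(3.629) = 4442.4×1.2890 ≈ 5726 m/s.
Stage 2: m₀ = 17,175 kg, m_f = 17,175 − 12,000 = 5,175 kg; Δv = 318×9.80665×ln(3.319) = 3118.5×1.1996 ≈ 3741 m/s.
Total Δv = 5726 + 3741 = 9467 m/s.

Δv ≈ 9470 m/s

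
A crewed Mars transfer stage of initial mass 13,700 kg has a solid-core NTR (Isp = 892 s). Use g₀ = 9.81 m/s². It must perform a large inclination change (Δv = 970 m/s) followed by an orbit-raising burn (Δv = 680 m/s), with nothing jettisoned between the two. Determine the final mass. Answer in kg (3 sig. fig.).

v_e = Isp · g₀ = 892 × 9.81 = 8750.5 m/s.
After the first burn: m = 13700 × exp(−970/8750.5) = 13700 × 0.89507 = 12,262.5 kg.
After the second burn: m = 12,262.5 × exp(−680/8750.5) = 12,262.5 × 0.92523 = 11,345.6 kg.

final mass ≈ 11300 kg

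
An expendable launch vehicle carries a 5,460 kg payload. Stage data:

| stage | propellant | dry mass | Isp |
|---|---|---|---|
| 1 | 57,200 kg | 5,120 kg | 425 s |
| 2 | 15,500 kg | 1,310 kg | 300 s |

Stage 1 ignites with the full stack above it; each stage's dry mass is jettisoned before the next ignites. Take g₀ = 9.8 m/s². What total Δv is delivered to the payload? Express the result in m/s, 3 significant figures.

Ignition mass of stage 1 = 57,200+5,120 + 15,500+1,310 + 5,460 = 84,590 kg.
Stage 1: m₀ = 84,590 kg, m_f = 84,590 − 57,200 = 27,390 kg; Δv = 425×9.8×ln(3.088) = 4165.0×1.1276 ≈ 4697 m/s.
Stage 2: m₀ = 22,270 kg, m_f = 22,270 − 15,500 = 6,770 kg; Δv = 300×9.8×ln(3.29) = 2940.0×1.1907 ≈ 3501 m/s.
Total Δv = 4697 + 3501 = 8198 m/s.

Δv ≈ 8200 m/s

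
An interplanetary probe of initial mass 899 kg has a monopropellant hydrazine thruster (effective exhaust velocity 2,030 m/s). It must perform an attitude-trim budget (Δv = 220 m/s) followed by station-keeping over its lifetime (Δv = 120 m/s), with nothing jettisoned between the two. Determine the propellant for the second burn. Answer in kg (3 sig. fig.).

propellant for the second burn ≈ 46.3 kg

After the first burn: m = 899 × exp(−220/2030.0) = 899 × 0.89729 = 806.664 kg.
After the second burn: m = 806.664 × exp(−120/2030.0) = 806.664 × 0.94260 = 760.361 kg.
Second-burn propellant = 806.664 − 760.361 = 46.303 kg.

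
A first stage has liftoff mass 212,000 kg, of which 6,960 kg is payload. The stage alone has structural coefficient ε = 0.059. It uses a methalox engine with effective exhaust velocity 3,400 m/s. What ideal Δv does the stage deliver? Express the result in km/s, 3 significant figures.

Δv ≈ 8.19 km/s

Stage wet mass = m₀ − payload = 212,000 − 6,960 = 205,040 kg.
Stage dry mass = ε × stage wet mass = 0.059 × 205,040 = 12,097.4 kg.
Burnout mass m_f = stage dry + payload = 12,097.4 + 6,960 = 19,057.4 kg.
Using Δv = v_e ln(m₀/m_f): Δv = v_e · ln(212,000/19,057.4) = 3400.0 × ln(11.12) = 3400.0 × 2.4091 ≈ 8191 m/s.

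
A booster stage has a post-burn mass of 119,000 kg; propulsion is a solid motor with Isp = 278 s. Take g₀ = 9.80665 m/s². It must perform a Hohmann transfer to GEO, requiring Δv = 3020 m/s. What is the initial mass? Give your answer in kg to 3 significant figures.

initial mass ≈ 360000 kg

v_e = Isp · g₀ = 278 × 9.80665 = 2726.2 m/s.
m₀/m_f = exp(Δv / v_e) = exp(3020 / 2726.2) = exp(1.1077) = 3.0275.
m₀ = m_f × 3.0275 = 119,000 × 3.0275 = 360,273 kg.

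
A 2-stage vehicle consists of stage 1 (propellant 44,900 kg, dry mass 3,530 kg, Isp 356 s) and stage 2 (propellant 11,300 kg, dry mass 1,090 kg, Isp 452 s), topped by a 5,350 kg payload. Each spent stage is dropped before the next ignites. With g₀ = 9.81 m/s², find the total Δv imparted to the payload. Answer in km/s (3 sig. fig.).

Ignition mass of stage 1 = 44,900+3,530 + 11,300+1,090 + 5,350 = 66,170 kg.
Stage 1: m₀ = 66,170 kg, m_f = 66,170 − 44,900 = 21,270 kg; Δv = 356×9.81×ln(3.111) = 3492.4×1.1349 ≈ 3964 m/s.
Stage 2: m₀ = 17,740 kg, m_f = 17,740 − 11,300 = 6,440 kg; Δv = 452×9.81×ln(2.755) = 4434.1×1.0133 ≈ 4493 m/s.
Total Δv = 3964 + 4493 = 8457 m/s.

Δv ≈ 8.46 km/s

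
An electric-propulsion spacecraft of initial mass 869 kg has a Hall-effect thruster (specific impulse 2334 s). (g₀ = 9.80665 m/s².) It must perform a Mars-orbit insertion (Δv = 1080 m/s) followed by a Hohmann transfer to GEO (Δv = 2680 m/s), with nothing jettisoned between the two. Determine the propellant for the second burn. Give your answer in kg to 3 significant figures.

v_e = Isp · g₀ = 2334 × 9.80665 = 22888.7 m/s.
After the first burn: m = 869 × exp(−1080/22888.7) = 869 × 0.95391 = 828.948 kg.
After the second burn: m = 828.948 × exp(−2680/22888.7) = 828.948 × 0.88951 = 737.358 kg.
Second-burn propellant = 828.948 − 737.358 = 91.59 kg.

propellant for the second burn ≈ 91.6 kg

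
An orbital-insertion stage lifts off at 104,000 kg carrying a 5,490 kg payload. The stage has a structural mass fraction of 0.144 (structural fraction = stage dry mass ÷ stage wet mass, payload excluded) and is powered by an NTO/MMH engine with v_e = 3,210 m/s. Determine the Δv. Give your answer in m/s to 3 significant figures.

Δv ≈ 5340 m/s

Stage wet mass = m₀ − payload = 104,000 − 5,490 = 98,510 kg.
Stage dry mass = ε × stage wet mass = 0.144 × 98,510 = 14,185.4 kg.
Burnout mass m_f = stage dry + payload = 14,185.4 + 5,490 = 19,675.4 kg.
Δv = v_e · ln(104,000/19,675.4) = 3210.0 × ln(5.286) = 3210.0 × 1.6650 ≈ 5345 m/s.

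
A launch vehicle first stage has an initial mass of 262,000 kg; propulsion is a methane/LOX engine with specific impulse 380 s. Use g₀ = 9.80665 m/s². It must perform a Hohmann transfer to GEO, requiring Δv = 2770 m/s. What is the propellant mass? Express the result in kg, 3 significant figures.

v_e = Isp · g₀ = 380 × 9.80665 = 3726.5 m/s.
Rocket equation: m₀/m_f = exp(Δv / v_e) = exp(2770 / 3726.5) = exp(0.7433) = 2.1029.
m_f = 262,000 / 2.1029 = 124,590 kg, so propellant = m₀ − m_f = 262,000 − 124,590 = 137,410 kg.

propellant mass ≈ 137000 kg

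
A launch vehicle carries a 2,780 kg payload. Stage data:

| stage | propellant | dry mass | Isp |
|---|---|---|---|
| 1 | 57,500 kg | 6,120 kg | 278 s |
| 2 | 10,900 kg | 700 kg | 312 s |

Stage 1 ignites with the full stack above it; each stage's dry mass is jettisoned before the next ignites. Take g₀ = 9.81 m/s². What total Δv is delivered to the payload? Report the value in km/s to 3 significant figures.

Δv ≈ 7.99 km/s

Ignition mass of stage 1 = 57,500+6,120 + 10,900+700 + 2,780 = 78,000 kg.
Stage 1: m₀ = 78,000 kg, m_f = 78,000 − 57,500 = 20,500 kg; Δv = 278×9.81×ln(3.805) = 2727.2×1.3363 ≈ 3644 m/s.
Stage 2: m₀ = 14,380 kg, m_f = 14,380 − 10,900 = 3,480 kg; Δv = 312×9.81×ln(4.132) = 3060.7×1.4188 ≈ 4343 m/s.
Total Δv = 3644 + 4343 = 7987 m/s.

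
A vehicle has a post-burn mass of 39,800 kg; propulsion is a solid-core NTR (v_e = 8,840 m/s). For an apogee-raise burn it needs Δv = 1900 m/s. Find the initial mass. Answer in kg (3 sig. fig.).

initial mass ≈ 49300 kg

m₀/m_f = exp(Δv / v_e) = exp(1900 / 8840.0) = exp(0.2149) = 1.2398.
m₀ = m_f × 1.2398 = 39,800 × 1.2398 = 49,344 kg.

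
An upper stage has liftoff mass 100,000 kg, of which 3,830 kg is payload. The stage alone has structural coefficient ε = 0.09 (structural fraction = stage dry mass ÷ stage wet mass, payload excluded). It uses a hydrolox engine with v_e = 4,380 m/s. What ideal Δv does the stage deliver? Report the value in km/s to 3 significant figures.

Stage wet mass = m₀ − payload = 100,000 − 3,830 = 96,170 kg.
Stage dry mass = ε × stage wet mass = 0.09 × 96,170 = 8,655.3 kg.
Burnout mass m_f = stage dry + payload = 8,655.3 + 3,830 = 12,485.3 kg.
By the Tsiolkovsky rocket equation, Δv = v_e · ln(100,000/12,485.3) = 4380.0 × ln(8.009) = 4380.0 × 2.0806 ≈ 9113 m/s.

Δv ≈ 9.11 km/s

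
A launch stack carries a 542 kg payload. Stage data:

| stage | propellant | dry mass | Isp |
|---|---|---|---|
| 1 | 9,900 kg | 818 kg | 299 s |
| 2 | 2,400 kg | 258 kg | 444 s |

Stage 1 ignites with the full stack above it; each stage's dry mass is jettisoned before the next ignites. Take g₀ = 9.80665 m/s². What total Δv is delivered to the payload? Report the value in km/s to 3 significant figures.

Δv ≈ 9.68 km/s

Ignition mass of stage 1 = 9,900+818 + 2,400+258 + 542 = 13,918 kg.
Stage 1: m₀ = 13,918 kg, m_f = 13,918 − 9,900 = 4,018 kg; Δv = 299×9.80665×ln(3.464) = 2932.2×1.2424 ≈ 3643 m/s.
Stage 2: m₀ = 3,200 kg, m_f = 3,200 − 2,400 = 800 kg; Δv = 444×9.80665×ln(4) = 4354.2×1.3863 ≈ 6036 m/s.
Total Δv = 3643 + 6036 = 9679 m/s.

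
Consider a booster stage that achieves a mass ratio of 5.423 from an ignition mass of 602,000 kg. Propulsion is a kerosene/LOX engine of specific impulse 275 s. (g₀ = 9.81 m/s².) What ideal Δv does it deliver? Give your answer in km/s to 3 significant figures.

v_e = Isp · g₀ = 275 × 9.81 = 2697.8 m/s.
By the Tsiolkovsky rocket equation, Δv = v_e · ln(5.423) = 2697.8 × 1.6906 ≈ 4560.9 m/s.

Δv ≈ 4.56 km/s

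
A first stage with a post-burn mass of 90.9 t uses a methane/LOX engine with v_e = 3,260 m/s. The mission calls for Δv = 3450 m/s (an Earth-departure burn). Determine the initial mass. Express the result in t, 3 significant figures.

initial mass ≈ 262 t

m₀/m_f = exp(Δv / v_e) = exp(3450 / 3260.0) = exp(1.0583) = 2.8814.
m₀ = m_f × 2.8814 = 90.9 × 2.8814 = 261.919 t.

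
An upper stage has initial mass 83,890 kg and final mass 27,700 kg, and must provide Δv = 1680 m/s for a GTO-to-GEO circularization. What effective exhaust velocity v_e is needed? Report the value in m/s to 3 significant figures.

v_e ≈ 1520 m/s

ln(m₀/m_f) = ln(83890/27700) = ln(3.029) = 1.1081.
From the ideal rocket equation, v_e = Δv / ln(m₀/m_f) = 1680 / 1.1081 = 1516.1 m/s.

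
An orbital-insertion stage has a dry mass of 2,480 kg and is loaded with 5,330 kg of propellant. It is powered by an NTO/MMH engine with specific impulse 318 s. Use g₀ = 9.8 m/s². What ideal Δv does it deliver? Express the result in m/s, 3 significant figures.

v_e = Isp · g₀ = 318 × 9.8 = 3116.4 m/s.
m₀ = m_dry + m_prop = 2,480 + 5,330 = 7,810 kg.
Rocket equation: Δv = v_e · ln(m₀/m_f) = 3116.4 × ln(3.149) = 3116.4 × 1.1471 ≈ 3575.0 m/s.

Δv ≈ 3570 m/s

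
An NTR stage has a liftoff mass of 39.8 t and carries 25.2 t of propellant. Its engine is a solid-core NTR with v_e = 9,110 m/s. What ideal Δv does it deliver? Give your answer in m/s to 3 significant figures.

Δv ≈ 9140 m/s

m_f = m₀ − m_prop = 39.8 − 25.2 = 14.6 t.
Using Δv = v_e ln(m₀/m_f): Δv = v_e · ln(m₀/m_f) = 9110.0 × ln(2.726) = 9110.0 × 1.0028 ≈ 9135.9 m/s.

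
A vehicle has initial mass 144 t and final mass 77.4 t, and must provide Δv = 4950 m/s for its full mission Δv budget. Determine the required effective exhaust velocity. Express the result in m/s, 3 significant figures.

ln(m₀/m_f) = ln(144000/77400) = ln(1.86) = 0.6208.
Using Δv = v_e ln(m₀/m_f): v_e = Δv / ln(m₀/m_f) = 4950 / 0.6208 = 7973.2 m/s.

v_e ≈ 7970 m/s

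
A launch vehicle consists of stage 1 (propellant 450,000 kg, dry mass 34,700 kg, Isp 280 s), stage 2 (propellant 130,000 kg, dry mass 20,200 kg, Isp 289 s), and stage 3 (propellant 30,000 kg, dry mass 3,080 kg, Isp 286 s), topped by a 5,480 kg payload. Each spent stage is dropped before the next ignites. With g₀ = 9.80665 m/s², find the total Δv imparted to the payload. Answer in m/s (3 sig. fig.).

Δv ≈ 10600 m/s

Ignition mass of stage 1 = 450,000+34,700 + 130,000+20,200 + 30,000+3,080 + 5,480 = 673,460 kg.
Stage 1: m₀ = 673,460 kg, m_f = 673,460 − 450,000 = 223,460 kg; Δv = 280×9.80665×ln(3.014) = 2745.9×1.1032 ≈ 3029 m/s.
Stage 2: m₀ = 188,760 kg, m_f = 188,760 − 130,000 = 58,760 kg; Δv = 289×9.80665×ln(3.212) = 2834.1×1.1670 ≈ 3307 m/s.
Stage 3: m₀ = 38,560 kg, m_f = 38,560 − 30,000 = 8,560 kg; Δv = 286×9.80665×ln(4.505) = 2804.7×1.5051 ≈ 4221 m/s.
Total Δv = 3029 + 3307 + 4221 = 10557 m/s.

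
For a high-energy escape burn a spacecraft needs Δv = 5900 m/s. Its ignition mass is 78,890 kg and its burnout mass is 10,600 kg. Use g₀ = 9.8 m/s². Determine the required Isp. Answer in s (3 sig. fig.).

ln(m₀/m_f) = ln(78890/10600) = ln(7.442) = 2.0072.
Using Δv = v_e ln(m₀/m_f): v_e = Δv / ln(m₀/m_f) = 5900 / 2.0072 = 2939.4 m/s.
Isp = v_e / g₀ = 2939.4 / 9.8 = 299.9 s.

Isp ≈ 300 s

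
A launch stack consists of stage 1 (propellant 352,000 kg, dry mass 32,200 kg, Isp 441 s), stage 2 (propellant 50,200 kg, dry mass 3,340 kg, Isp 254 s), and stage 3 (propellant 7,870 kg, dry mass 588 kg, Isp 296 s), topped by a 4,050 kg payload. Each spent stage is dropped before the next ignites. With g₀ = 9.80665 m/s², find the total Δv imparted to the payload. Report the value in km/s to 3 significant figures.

Ignition mass of stage 1 = 352,000+32,200 + 50,200+3,340 + 7,870+588 + 4,050 = 450,248 kg.
Stage 1: m₀ = 450,248 kg, m_f = 450,248 − 352,000 = 98,248 kg; Δv = 441×9.80665×ln(4.583) = 4324.7×1.5223 ≈ 6584 m/s.
Stage 2: m₀ = 66,048 kg, m_f = 66,048 − 50,200 = 15,848 kg; Δv = 254×9.80665×ln(4.168) = 2490.9×1.4273 ≈ 3555 m/s.
Stage 3: m₀ = 12,508 kg, m_f = 12,508 − 7,870 = 4,638 kg; Δv = 296×9.80665×ln(2.697) = 2902.8×0.9921 ≈ 2880 m/s.
Total Δv = 6584 + 3555 + 2880 = 13019 m/s.

Δv ≈ 13.0 km/s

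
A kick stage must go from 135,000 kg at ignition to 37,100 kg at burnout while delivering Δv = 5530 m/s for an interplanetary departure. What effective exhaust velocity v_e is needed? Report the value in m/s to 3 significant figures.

v_e ≈ 4280 m/s

ln(m₀/m_f) = ln(135000/37100) = ln(3.639) = 1.2917.
By the Tsiolkovsky rocket equation, v_e = Δv / ln(m₀/m_f) = 5530 / 1.2917 = 4281.3 m/s.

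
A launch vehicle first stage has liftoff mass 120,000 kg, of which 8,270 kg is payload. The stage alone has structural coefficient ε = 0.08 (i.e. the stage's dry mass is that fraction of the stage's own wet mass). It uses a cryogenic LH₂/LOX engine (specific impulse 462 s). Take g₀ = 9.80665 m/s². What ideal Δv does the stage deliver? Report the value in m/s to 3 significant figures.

Δv ≈ 8800 m/s

Stage wet mass = m₀ − payload = 120,000 − 8,270 = 111,730 kg.
Stage dry mass = ε × stage wet mass = 0.08 × 111,730 = 8,938.4 kg.
Burnout mass m_f = stage dry + payload = 8,938.4 + 8,270 = 17,208.4 kg.
v_e = Isp · g₀ = 462 × 9.80665 = 4530.7 m/s.
Δv = v_e · ln(120,000/17,208.4) = 4530.7 × ln(6.973) = 4530.7 × 1.9421 ≈ 8799 m/s.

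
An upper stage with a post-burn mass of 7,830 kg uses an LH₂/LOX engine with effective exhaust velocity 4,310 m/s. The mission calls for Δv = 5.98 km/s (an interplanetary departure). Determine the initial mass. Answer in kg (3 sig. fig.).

initial mass ≈ 31400 kg

m₀/m_f = exp(Δv / v_e) = exp(5980 / 4310.0) = exp(1.3875) = 4.0047.
m₀ = m_f × 4.0047 = 7,830 × 4.0047 = 31,356.8 kg.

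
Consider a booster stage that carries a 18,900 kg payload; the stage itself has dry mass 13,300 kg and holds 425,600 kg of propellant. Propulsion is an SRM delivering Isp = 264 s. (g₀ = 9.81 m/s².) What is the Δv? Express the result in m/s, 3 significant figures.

v_e = Isp · g₀ = 264 × 9.81 = 2589.8 m/s.
m₀ = payload + dry + propellant = 18,900 + 13,300 + 425,600 = 457,800 kg.
m_f = payload + dry = 18,900 + 13,300 = 32,200 kg.
From the ideal rocket equation, Δv = v_e · ln(m₀/m_f) = 2589.8 × ln(14.22) = 2589.8 × 2.6545 ≈ 6874.6 m/s.

Δv ≈ 6870 m/s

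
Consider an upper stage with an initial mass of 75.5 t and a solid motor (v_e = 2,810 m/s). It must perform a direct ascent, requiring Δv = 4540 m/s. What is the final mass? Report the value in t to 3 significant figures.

m₀/m_f = exp(Δv / v_e) = exp(4540 / 2810.0) = exp(1.6157) = 5.0312.
m_f = m₀ / 5.0312 = 75.5 / 5.0312 = 15.0064 t.

final mass ≈ 15.0 t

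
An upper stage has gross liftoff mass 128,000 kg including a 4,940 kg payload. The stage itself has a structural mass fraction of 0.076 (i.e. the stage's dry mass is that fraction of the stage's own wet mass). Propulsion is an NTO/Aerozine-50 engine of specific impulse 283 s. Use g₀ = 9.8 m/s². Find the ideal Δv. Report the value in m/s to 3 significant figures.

Stage wet mass = m₀ − payload = 128,000 − 4,940 = 123,060 kg.
Stage dry mass = ε × stage wet mass = 0.076 × 123,060 = 9,352.56 kg.
Burnout mass m_f = stage dry + payload = 9,352.56 + 4,940 = 14,292.56 kg.
v_e = Isp · g₀ = 283 × 9.8 = 2773.4 m/s.
By the Tsiolkovsky rocket equation, Δv = v_e · ln(128,000/14,292.56) = 2773.4 × ln(8.956) = 2773.4 × 2.1923 ≈ 6080 m/s.

Δv ≈ 6080 m/s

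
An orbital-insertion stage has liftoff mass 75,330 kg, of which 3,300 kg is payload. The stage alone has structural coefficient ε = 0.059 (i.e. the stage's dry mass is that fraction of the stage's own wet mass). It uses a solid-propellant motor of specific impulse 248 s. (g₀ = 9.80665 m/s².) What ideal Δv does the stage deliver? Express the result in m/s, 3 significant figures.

Stage wet mass = m₀ − payload = 75,330 − 3,300 = 72,030 kg.
Stage dry mass = ε × stage wet mass = 0.059 × 72,030 = 4,249.77 kg.
Burnout mass m_f = stage dry + payload = 4,249.77 + 3,300 = 7,549.77 kg.
v_e = Isp · g₀ = 248 × 9.80665 = 2432.0 m/s.
From the ideal rocket equation, Δv = v_e · ln(75,330/7,549.77) = 2432.0 × ln(9.978) = 2432.0 × 2.3004 ≈ 5595 m/s.

Δv ≈ 5590 m/s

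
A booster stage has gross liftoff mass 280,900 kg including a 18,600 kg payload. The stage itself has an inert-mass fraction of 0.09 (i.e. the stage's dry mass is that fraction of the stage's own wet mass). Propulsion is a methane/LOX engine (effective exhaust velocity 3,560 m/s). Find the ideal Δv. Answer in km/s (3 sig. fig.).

Stage wet mass = m₀ − payload = 280,900 − 18,600 = 262,300 kg.
Stage dry mass = ε × stage wet mass = 0.09 × 262,300 = 23,607 kg.
Burnout mass m_f = stage dry + payload = 23,607 + 18,600 = 42,207 kg.
Δv = v_e · ln(280,900/42,207) = 3560.0 × ln(6.655) = 3560.0 × 1.8954 ≈ 6748 m/s.

Δv ≈ 6.75 km/s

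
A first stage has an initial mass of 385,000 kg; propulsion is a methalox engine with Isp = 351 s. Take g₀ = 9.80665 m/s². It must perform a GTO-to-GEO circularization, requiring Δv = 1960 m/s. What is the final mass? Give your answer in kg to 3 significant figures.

final mass ≈ 218000 kg

v_e = Isp · g₀ = 351 × 9.80665 = 3442.1 m/s.
m₀/m_f = exp(Δv / v_e) = exp(1960 / 3442.1) = exp(0.5694) = 1.7672.
m_f = m₀ / 1.7672 = 385,000 / 1.7672 = 217,859 kg.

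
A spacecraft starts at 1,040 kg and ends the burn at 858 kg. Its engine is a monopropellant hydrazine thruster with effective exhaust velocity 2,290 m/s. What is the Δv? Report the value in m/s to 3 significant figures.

From the ideal rocket equation, Δv = v_e · ln(m₀/m_f) = 2290.0 × ln(1.212) = 2290.0 × 0.1924 ≈ 440.5 m/s.

Δv ≈ 441 m/s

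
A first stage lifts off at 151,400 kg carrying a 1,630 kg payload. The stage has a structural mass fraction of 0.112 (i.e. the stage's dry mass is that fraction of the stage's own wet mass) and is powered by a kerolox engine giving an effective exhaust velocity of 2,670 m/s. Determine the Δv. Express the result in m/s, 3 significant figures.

Δv ≈ 5630 m/s

Stage wet mass = m₀ − payload = 151,400 − 1,630 = 149,770 kg.
Stage dry mass = ε × stage wet mass = 0.112 × 149,770 = 16,774.2 kg.
Burnout mass m_f = stage dry + payload = 16,774.2 + 1,630 = 18,404.2 kg.
From the ideal rocket equation, Δv = v_e · ln(151,400/18,404.2) = 2670.0 × ln(8.226) = 2670.0 × 2.1073 ≈ 5627 m/s.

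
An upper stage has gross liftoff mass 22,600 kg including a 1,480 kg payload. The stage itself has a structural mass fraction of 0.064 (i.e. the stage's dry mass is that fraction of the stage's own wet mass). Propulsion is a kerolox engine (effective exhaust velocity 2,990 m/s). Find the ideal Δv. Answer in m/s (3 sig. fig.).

Δv ≈ 6210 m/s

Stage wet mass = m₀ − payload = 22,600 − 1,480 = 21,120 kg.
Stage dry mass = ε × stage wet mass = 0.064 × 21,120 = 1,351.68 kg.
Burnout mass m_f = stage dry + payload = 1,351.68 + 1,480 = 2,831.68 kg.
Δv = v_e · ln(22,600/2,831.68) = 2990.0 × ln(7.981) = 2990.0 × 2.0771 ≈ 6210 m/s.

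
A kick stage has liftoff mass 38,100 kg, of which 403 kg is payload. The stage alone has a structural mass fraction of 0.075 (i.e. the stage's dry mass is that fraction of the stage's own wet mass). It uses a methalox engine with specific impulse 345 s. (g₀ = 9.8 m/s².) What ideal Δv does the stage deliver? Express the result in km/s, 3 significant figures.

Stage wet mass = m₀ − payload = 38,100 − 403 = 37,697 kg.
Stage dry mass = ε × stage wet mass = 0.075 × 37,697 = 2,827.28 kg.
Burnout mass m_f = stage dry + payload = 2,827.28 + 403 = 3,230.28 kg.
v_e = Isp · g₀ = 345 × 9.8 = 3381.0 m/s.
Δv = v_e · ln(38,100/3,230.28) = 3381.0 × ln(11.79) = 3381.0 × 2.4676 ≈ 8343 m/s.

Δv ≈ 8.34 km/s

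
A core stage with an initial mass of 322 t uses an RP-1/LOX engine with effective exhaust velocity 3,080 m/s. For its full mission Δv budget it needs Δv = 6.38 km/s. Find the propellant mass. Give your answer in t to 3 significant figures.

propellant mass ≈ 281 t

m₀/m_f = exp(Δv / v_e) = exp(6380 / 3080.0) = exp(2.0714) = 7.9362.
m_f = 322 / 7.9362 = 40.5736 t, so propellant = m₀ − m_f = 322 − 40.5736 = 281.4264 t.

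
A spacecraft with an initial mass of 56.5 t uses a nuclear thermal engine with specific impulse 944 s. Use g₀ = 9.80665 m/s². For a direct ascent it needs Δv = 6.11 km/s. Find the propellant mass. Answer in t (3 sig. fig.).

v_e = Isp · g₀ = 944 × 9.80665 = 9257.5 m/s.
By the Tsiolkovsky rocket equation, m₀/m_f = exp(Δv / v_e) = exp(6110 / 9257.5) = exp(0.6600) = 1.9348.
m_f = 56.5 / 1.9348 = 29.202 t, so propellant = m₀ − m_f = 56.5 − 29.202 = 27.298 t.

propellant mass ≈ 27.3 t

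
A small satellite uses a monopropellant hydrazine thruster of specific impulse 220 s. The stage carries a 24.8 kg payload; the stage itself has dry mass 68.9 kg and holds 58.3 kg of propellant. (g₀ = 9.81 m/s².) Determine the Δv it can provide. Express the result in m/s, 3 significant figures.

v_e = Isp · g₀ = 220 × 9.81 = 2158.2 m/s.
m₀ = payload + dry + propellant = 24.8 + 68.9 + 58.3 = 152 kg.
m_f = payload + dry = 24.8 + 68.9 = 93.7 kg.
Δv = v_e · ln(m₀/m_f) = 2158.2 × ln(1.622) = 2158.2 × 0.4838 ≈ 1044.1 m/s.

Δv ≈ 1040 m/s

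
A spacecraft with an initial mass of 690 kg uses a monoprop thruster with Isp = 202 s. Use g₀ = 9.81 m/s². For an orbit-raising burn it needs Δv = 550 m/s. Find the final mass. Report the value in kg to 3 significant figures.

v_e = Isp · g₀ = 202 × 9.81 = 1981.6 m/s.
By the Tsiolkovsky rocket equation, m₀/m_f = exp(Δv / v_e) = exp(550 / 1981.6) = exp(0.2776) = 1.3199.
m_f = m₀ / 1.3199 = 690 / 1.3199 = 522.767 kg.

final mass ≈ 523 kg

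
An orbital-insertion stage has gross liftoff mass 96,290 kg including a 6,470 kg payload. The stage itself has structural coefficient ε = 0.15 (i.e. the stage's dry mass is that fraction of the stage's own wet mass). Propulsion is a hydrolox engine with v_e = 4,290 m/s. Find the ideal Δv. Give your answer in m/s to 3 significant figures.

Δv ≈ 6750 m/s

Stage wet mass = m₀ − payload = 96,290 − 6,470 = 89,820 kg.
Stage dry mass = ε × stage wet mass = 0.15 × 89,820 = 13,473 kg.
Burnout mass m_f = stage dry + payload = 13,473 + 6,470 = 19,943 kg.
Rocket equation: Δv = v_e · ln(96,290/19,943) = 4290.0 × ln(4.828) = 4290.0 × 1.5745 ≈ 6755 m/s.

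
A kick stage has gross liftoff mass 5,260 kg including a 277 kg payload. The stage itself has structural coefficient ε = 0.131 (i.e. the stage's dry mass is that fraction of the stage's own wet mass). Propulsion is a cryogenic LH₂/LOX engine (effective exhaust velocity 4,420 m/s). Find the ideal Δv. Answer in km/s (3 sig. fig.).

Δv ≈ 7.66 km/s

Stage wet mass = m₀ − payload = 5,260 − 277 = 4,983 kg.
Stage dry mass = ε × stage wet mass = 0.131 × 4,983 = 652.773 kg.
Burnout mass m_f = stage dry + payload = 652.773 + 277 = 929.773 kg.
From the ideal rocket equation, Δv = v_e · ln(5,260/929.773) = 4420.0 × ln(5.657) = 4420.0 × 1.7329 ≈ 7660 m/s.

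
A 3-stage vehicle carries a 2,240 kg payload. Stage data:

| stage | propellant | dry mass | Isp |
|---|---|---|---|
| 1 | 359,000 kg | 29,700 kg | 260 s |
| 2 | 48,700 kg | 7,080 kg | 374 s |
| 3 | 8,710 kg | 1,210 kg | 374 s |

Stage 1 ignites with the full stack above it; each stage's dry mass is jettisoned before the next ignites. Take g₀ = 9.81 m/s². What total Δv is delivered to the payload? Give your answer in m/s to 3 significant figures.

Ignition mass of stage 1 = 359,000+29,700 + 48,700+7,080 + 8,710+1,210 + 2,240 = 456,640 kg.
Stage 1: m₀ = 456,640 kg, m_f = 456,640 − 359,000 = 97,640 kg; Δv = 260×9.81×ln(4.677) = 2550.6×1.5426 ≈ 3935 m/s.
Stage 2: m₀ = 67,940 kg, m_f = 67,940 − 48,700 = 19,240 kg; Δv = 374×9.81×ln(3.531) = 3668.9×1.2616 ≈ 4629 m/s.
Stage 3: m₀ = 12,160 kg, m_f = 12,160 − 8,710 = 3,450 kg; Δv = 374×9.81×ln(3.525) = 3668.9×1.2598 ≈ 4622 m/s.
Total Δv = 3935 + 4629 + 4622 = 13186 m/s.

Δv ≈ 13200 m/s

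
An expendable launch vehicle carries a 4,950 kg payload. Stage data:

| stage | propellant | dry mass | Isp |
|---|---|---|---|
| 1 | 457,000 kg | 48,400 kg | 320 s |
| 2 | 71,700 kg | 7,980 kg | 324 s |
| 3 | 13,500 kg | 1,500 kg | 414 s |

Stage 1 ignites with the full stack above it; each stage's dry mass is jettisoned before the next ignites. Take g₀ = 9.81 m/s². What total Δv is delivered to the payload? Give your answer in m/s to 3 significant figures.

Ignition mass of stage 1 = 457,000+48,400 + 71,700+7,980 + 13,500+1,500 + 4,950 = 605,030 kg.
Stage 1: m₀ = 605,030 kg, m_f = 605,030 − 457,000 = 148,030 kg; Δv = 320×9.81×ln(4.087) = 3139.2×1.4079 ≈ 4420 m/s.
Stage 2: m₀ = 99,630 kg, m_f = 99,630 − 71,700 = 27,930 kg; Δv = 324×9.81×ln(3.567) = 3178.4×1.2718 ≈ 4042 m/s.
Stage 3: m₀ = 19,950 kg, m_f = 19,950 − 13,500 = 6,450 kg; Δv = 414×9.81×ln(3.093) = 4061.3×1.1291 ≈ 4586 m/s.
Total Δv = 4420 + 4042 + 4586 = 13048 m/s.

Δv ≈ 13000 m/s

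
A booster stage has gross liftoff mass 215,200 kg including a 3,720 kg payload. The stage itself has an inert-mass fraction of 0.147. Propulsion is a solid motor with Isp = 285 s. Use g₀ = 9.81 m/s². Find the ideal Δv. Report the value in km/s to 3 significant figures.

Δv ≈ 5.09 km/s

Stage wet mass = m₀ − payload = 215,200 − 3,720 = 211,480 kg.
Stage dry mass = ε × stage wet mass = 0.147 × 211,480 = 31,087.6 kg.
Burnout mass m_f = stage dry + payload = 31,087.6 + 3,720 = 34,807.6 kg.
v_e = Isp · g₀ = 285 × 9.81 = 2795.9 m/s.
Using Δv = v_e ln(m₀/m_f): Δv = v_e · ln(215,200/34,807.6) = 2795.9 × ln(6.183) = 2795.9 × 1.8217 ≈ 5093 m/s.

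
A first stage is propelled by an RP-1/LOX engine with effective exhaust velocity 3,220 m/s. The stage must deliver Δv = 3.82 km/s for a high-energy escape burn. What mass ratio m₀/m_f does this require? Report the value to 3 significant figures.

Rocket equation: m₀/m_f = exp(Δv / v_e) = exp(3820 / 3220.0) = exp(1.1863) = 3.2751.

mass ratio ≈ 3.28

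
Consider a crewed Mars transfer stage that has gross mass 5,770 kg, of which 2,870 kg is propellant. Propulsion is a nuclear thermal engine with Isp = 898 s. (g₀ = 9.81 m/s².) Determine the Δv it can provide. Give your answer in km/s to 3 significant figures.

Δv ≈ 6.06 km/s

v_e = Isp · g₀ = 898 × 9.81 = 8809.4 m/s.
m_f = m₀ − m_prop = 5,770 − 2,870 = 2,900 kg.
Rocket equation: Δv = v_e · ln(m₀/m_f) = 8809.4 × ln(1.99) = 8809.4 × 0.6880 ≈ 6060.5 m/s.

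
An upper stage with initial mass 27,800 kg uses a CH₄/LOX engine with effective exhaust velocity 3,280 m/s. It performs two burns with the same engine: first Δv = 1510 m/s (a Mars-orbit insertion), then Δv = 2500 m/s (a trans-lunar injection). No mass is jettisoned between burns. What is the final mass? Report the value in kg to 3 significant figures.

final mass ≈ 8190 kg

After the first burn: m = 27800 × exp(−1510/3280.0) = 27800 × 0.63105 = 17,543.2 kg.
After the second burn: m = 17,543.2 × exp(−2500/3280.0) = 17,543.2 × 0.46664 = 8,186.36 kg.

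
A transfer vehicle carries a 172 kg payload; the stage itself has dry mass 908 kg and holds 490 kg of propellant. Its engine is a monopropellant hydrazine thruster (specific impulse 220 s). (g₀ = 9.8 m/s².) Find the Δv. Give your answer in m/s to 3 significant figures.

v_e = Isp · g₀ = 220 × 9.8 = 2156.0 m/s.
m₀ = payload + dry + propellant = 172 + 908 + 490 = 1,570 kg.
m_f = payload + dry = 172 + 908 = 1,080 kg.
Using Δv = v_e ln(m₀/m_f): Δv = v_e · ln(m₀/m_f) = 2156.0 × ln(1.454) = 2156.0 × 0.3741 ≈ 806.6 m/s.

Δv ≈ 807 m/s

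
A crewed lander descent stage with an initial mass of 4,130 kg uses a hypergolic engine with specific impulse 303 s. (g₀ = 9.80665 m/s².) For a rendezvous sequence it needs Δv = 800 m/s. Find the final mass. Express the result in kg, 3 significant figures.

v_e = Isp · g₀ = 303 × 9.80665 = 2971.4 m/s.
m₀/m_f = exp(Δv / v_e) = exp(800 / 2971.4) = exp(0.2692) = 1.3090.
m_f = m₀ / 1.3090 = 4,130 / 1.3090 = 3,155.08 kg.

final mass ≈ 3160 kg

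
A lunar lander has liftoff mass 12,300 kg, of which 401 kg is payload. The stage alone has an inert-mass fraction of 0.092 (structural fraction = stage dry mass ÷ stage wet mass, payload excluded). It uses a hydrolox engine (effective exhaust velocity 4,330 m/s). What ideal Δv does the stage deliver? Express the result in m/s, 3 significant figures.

Δv ≈ 9120 m/s

Stage wet mass = m₀ − payload = 12,300 − 401 = 11,899 kg.
Stage dry mass = ε × stage wet mass = 0.092 × 11,899 = 1,094.71 kg.
Burnout mass m_f = stage dry + payload = 1,094.71 + 401 = 1,495.71 kg.
Δv = v_e · ln(12,300/1,495.71) = 4330.0 × ln(8.224) = 4330.0 × 2.1070 ≈ 9123 m/s.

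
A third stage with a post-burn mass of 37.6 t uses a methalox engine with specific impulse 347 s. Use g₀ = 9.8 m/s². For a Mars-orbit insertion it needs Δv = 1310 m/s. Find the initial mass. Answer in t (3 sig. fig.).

v_e = Isp · g₀ = 347 × 9.8 = 3400.6 m/s.
m₀/m_f = exp(Δv / v_e) = exp(1310 / 3400.6) = exp(0.3852) = 1.4699.
m₀ = m_f × 1.4699 = 37.6 × 1.4699 = 55.2682 t.

initial mass ≈ 55.3 t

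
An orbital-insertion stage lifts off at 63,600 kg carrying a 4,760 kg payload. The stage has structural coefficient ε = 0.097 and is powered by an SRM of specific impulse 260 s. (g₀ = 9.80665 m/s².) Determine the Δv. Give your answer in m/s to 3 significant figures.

Stage wet mass = m₀ − payload = 63,600 − 4,760 = 58,840 kg.
Stage dry mass = ε × stage wet mass = 0.097 × 58,840 = 5,707.48 kg.
Burnout mass m_f = stage dry + payload = 5,707.48 + 4,760 = 10,467.48 kg.
v_e = Isp · g₀ = 260 × 9.80665 = 2549.7 m/s.
Δv = v_e · ln(63,600/10,467.48) = 2549.7 × ln(6.076) = 2549.7 × 1.8043 ≈ 4601 m/s.

Δv ≈ 4600 m/s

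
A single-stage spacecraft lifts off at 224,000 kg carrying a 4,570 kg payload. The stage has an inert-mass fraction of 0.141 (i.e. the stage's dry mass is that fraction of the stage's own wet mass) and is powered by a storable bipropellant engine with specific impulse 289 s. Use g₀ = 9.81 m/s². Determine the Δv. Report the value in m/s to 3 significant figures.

Δv ≈ 5220 m/s

Stage wet mass = m₀ − payload = 224,000 − 4,570 = 219,430 kg.
Stage dry mass = ε × stage wet mass = 0.141 × 219,430 = 30,939.6 kg.
Burnout mass m_f = stage dry + payload = 30,939.6 + 4,570 = 35,509.6 kg.
v_e = Isp · g₀ = 289 × 9.81 = 2835.1 m/s.
Δv = v_e · ln(224,000/35,509.6) = 2835.1 × ln(6.308) = 2835.1 × 1.8418 ≈ 5222 m/s.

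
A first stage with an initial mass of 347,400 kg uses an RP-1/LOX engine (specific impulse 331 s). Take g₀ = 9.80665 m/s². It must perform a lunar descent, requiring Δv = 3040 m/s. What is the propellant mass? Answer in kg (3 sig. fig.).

propellant mass ≈ 211000 kg

v_e = Isp · g₀ = 331 × 9.80665 = 3246.0 m/s.
By the Tsiolkovsky rocket equation, m₀/m_f = exp(Δv / v_e) = exp(3040 / 3246.0) = exp(0.9365) = 2.5511.
m_f = 347,400 / 2.5511 = 136,177 kg, so propellant = m₀ − m_f = 347,400 − 136,177 = 211,223 kg.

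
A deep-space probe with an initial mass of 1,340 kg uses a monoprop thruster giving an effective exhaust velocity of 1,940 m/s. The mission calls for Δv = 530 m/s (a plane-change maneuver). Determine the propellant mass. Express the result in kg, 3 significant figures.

propellant mass ≈ 320 kg

Rocket equation: m₀/m_f = exp(Δv / v_e) = exp(530 / 1940.0) = exp(0.2732) = 1.3142.
m_f = 1,340 / 1.3142 = 1,019.63 kg, so propellant = m₀ − m_f = 1,340 − 1,019.63 = 320.37 kg.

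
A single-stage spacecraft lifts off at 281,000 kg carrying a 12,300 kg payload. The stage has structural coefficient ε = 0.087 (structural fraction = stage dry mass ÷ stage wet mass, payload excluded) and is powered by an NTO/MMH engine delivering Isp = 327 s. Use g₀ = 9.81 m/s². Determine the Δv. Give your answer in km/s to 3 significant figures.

Δv ≈ 6.62 km/s

Stage wet mass = m₀ − payload = 281,000 − 12,300 = 268,700 kg.
Stage dry mass = ε × stage wet mass = 0.087 × 268,700 = 23,376.9 kg.
Burnout mass m_f = stage dry + payload = 23,376.9 + 12,300 = 35,676.9 kg.
v_e = Isp · g₀ = 327 × 9.81 = 3207.9 m/s.
Δv = v_e · ln(281,000/35,676.9) = 3207.9 × ln(7.876) = 3207.9 × 2.0639 ≈ 6621 m/s.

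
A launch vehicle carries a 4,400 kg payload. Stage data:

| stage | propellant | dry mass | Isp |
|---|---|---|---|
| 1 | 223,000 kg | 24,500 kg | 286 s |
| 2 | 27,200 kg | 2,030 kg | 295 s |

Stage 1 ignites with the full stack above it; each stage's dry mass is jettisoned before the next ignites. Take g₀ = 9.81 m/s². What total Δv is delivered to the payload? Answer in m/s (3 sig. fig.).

Ignition mass of stage 1 = 223,000+24,500 + 27,200+2,030 + 4,400 = 281,130 kg.
Stage 1: m₀ = 281,130 kg, m_f = 281,130 − 223,000 = 58,130 kg; Δv = 286×9.81×ln(4.836) = 2805.7×1.5761 ≈ 4422 m/s.
Stage 2: m₀ = 33,630 kg, m_f = 33,630 − 27,200 = 6,430 kg; Δv = 295×9.81×ln(5.23) = 2894.0×1.6544 ≈ 4788 m/s.
Total Δv = 4422 + 4788 = 9210 m/s.

Δv ≈ 9210 m/s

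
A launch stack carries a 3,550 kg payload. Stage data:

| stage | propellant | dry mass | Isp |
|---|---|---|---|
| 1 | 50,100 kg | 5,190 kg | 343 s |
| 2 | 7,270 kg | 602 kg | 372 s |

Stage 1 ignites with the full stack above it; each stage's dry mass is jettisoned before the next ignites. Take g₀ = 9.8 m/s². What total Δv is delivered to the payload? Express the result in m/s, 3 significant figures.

Δv ≈ 8360 m/s

Ignition mass of stage 1 = 50,100+5,190 + 7,270+602 + 3,550 = 66,712 kg.
Stage 1: m₀ = 66,712 kg, m_f = 66,712 − 50,100 = 16,612 kg; Δv = 343×9.8×ln(4.016) = 3361.4×1.3903 ≈ 4673 m/s.
Stage 2: m₀ = 11,422 kg, m_f = 11,422 − 7,270 = 4,152 kg; Δv = 372×9.8×ln(2.751) = 3645.6×1.0120 ≈ 3689 m/s.
Total Δv = 4673 + 3689 = 8362 m/s.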